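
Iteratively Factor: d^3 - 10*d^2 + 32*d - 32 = (d - 4)*(d^2 - 6*d + 8) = (d - 4)*(d - 2)*(d - 4)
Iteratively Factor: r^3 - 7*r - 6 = (r + 1)*(r^2 - r - 6) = (r - 3)*(r + 1)*(r + 2)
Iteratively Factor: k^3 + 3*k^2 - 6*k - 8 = (k - 2)*(k^2 + 5*k + 4) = (k - 2)*(k + 1)*(k + 4)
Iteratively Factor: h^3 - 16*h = (h)*(h^2 - 16) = h*(h + 4)*(h - 4)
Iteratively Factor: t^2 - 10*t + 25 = (t - 5)*(t - 5)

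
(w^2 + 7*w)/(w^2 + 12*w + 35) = w/(w + 5)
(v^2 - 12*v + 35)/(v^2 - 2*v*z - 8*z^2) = (-v^2 + 12*v - 35)/(-v^2 + 2*v*z + 8*z^2)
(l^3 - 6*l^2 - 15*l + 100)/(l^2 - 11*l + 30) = (l^2 - l - 20)/(l - 6)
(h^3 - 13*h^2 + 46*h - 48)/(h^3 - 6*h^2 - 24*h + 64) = (h - 3)/(h + 4)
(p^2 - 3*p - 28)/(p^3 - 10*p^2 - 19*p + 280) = (p + 4)/(p^2 - 3*p - 40)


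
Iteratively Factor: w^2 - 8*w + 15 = (w - 3)*(w - 5)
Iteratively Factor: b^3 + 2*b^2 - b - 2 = (b + 1)*(b^2 + b - 2) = (b + 1)*(b + 2)*(b - 1)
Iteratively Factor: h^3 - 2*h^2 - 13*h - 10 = (h + 1)*(h^2 - 3*h - 10) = (h - 5)*(h + 1)*(h + 2)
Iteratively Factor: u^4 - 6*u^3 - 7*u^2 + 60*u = (u + 3)*(u^3 - 9*u^2 + 20*u) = u*(u + 3)*(u^2 - 9*u + 20) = u*(u - 4)*(u + 3)*(u - 5)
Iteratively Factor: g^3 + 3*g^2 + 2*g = (g + 1)*(g^2 + 2*g) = g*(g + 1)*(g + 2)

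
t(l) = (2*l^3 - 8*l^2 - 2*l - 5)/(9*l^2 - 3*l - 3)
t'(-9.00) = 0.22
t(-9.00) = -2.78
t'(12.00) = 0.23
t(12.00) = 1.81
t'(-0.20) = -8.53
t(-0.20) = 2.42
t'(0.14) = 1.02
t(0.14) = 1.67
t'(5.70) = 0.25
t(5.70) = 0.35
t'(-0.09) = -3.00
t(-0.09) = 1.84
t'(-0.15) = -5.28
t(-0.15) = 2.08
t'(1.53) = 1.73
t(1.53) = -1.46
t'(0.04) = -0.36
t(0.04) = 1.64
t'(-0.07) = -2.46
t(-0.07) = 1.78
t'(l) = (3 - 18*l)*(2*l^3 - 8*l^2 - 2*l - 5)/(9*l^2 - 3*l - 3)^2 + (6*l^2 - 16*l - 2)/(9*l^2 - 3*l - 3) = (6*l^4 - 4*l^3 + 8*l^2 + 46*l - 3)/(3*(9*l^4 - 6*l^3 - 5*l^2 + 2*l + 1))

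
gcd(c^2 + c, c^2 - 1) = c + 1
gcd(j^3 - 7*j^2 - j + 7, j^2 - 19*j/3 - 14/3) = j - 7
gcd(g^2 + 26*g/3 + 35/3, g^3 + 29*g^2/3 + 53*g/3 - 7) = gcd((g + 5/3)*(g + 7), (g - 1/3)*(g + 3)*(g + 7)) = g + 7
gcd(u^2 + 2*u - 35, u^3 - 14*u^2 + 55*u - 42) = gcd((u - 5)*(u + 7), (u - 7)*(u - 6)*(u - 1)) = 1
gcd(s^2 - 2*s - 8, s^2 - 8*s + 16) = s - 4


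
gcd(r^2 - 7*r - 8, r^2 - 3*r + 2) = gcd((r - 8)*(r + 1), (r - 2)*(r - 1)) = 1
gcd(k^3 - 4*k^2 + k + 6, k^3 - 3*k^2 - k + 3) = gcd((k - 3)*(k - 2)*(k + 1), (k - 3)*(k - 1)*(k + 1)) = k^2 - 2*k - 3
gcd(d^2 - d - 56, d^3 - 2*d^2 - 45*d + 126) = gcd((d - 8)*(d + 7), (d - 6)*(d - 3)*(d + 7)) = d + 7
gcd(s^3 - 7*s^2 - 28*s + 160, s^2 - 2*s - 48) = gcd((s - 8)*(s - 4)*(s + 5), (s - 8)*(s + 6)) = s - 8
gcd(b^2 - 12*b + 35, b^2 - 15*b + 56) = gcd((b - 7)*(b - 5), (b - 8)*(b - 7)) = b - 7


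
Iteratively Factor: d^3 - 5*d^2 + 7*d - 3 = (d - 1)*(d^2 - 4*d + 3) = (d - 1)^2*(d - 3)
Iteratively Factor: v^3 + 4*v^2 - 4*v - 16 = (v - 2)*(v^2 + 6*v + 8) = (v - 2)*(v + 2)*(v + 4)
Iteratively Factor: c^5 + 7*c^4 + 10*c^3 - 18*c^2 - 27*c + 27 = (c + 3)*(c^4 + 4*c^3 - 2*c^2 - 12*c + 9) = (c - 1)*(c + 3)*(c^3 + 5*c^2 + 3*c - 9) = (c - 1)^2*(c + 3)*(c^2 + 6*c + 9) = (c - 1)^2*(c + 3)^2*(c + 3)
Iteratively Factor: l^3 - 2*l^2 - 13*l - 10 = (l - 5)*(l^2 + 3*l + 2) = (l - 5)*(l + 2)*(l + 1)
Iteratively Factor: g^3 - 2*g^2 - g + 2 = (g - 1)*(g^2 - g - 2) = (g - 2)*(g - 1)*(g + 1)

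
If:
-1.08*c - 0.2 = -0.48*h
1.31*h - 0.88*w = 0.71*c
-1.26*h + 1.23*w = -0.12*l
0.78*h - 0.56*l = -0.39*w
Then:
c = -0.41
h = -0.50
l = -0.99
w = -0.42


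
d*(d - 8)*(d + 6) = d^3 - 2*d^2 - 48*d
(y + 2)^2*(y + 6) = y^3 + 10*y^2 + 28*y + 24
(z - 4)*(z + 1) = z^2 - 3*z - 4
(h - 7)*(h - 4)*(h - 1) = h^3 - 12*h^2 + 39*h - 28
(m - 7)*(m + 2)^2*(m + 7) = m^4 + 4*m^3 - 45*m^2 - 196*m - 196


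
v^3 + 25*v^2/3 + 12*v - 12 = (v - 2/3)*(v + 3)*(v + 6)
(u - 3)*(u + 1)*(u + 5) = u^3 + 3*u^2 - 13*u - 15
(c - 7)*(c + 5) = c^2 - 2*c - 35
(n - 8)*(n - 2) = n^2 - 10*n + 16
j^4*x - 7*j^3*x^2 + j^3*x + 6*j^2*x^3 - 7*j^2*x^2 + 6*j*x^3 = j*(j - 6*x)*(j - x)*(j*x + x)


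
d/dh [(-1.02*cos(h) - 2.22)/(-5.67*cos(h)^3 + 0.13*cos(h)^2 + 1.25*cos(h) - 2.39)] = (11.5668*cos(h)^3 + 37.6296*cos(h)^2 - 0.5772*cos(h) - 5.2128)*sin(h)/(32.1489*cos(h)^6 - 1.4742*cos(h)^5 - 14.1581*cos(h)^4 + 27.4276*cos(h)^3 + 0.9411*cos(h)^2 - 5.975*cos(h) + 5.7121)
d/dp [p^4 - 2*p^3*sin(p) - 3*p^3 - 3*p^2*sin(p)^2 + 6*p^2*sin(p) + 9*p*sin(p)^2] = -2*p^3*cos(p) + 4*p^3 - 3*p^2*sin(2*p) + 6*sqrt(2)*p^2*cos(p + pi/4) - 9*p^2 + 12*p*sin(p) + 9*p*sin(2*p) + 3*p*cos(2*p) - 3*p - 9*cos(2*p)/2 + 9/2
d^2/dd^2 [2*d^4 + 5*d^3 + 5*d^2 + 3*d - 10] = 24*d^2 + 30*d + 10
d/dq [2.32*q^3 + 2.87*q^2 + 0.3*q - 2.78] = 6.96*q^2 + 5.74*q + 0.3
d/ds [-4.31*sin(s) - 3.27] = -4.31*cos(s)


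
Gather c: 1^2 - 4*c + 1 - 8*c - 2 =-12*c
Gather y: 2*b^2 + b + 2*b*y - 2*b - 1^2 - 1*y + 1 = 2*b^2 - b + y*(2*b - 1)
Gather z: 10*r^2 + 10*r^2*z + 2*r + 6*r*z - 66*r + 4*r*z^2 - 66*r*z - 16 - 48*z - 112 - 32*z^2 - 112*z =10*r^2 - 64*r + z^2*(4*r - 32) + z*(10*r^2 - 60*r - 160) - 128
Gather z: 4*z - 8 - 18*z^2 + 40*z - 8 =-18*z^2 + 44*z - 16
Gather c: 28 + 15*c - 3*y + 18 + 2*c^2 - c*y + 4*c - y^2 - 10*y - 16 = 2*c^2 + c*(19 - y) - y^2 - 13*y + 30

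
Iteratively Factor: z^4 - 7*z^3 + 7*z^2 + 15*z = (z - 5)*(z^3 - 2*z^2 - 3*z) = z*(z - 5)*(z^2 - 2*z - 3) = z*(z - 5)*(z + 1)*(z - 3)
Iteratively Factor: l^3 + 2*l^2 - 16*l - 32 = (l - 4)*(l^2 + 6*l + 8) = (l - 4)*(l + 4)*(l + 2)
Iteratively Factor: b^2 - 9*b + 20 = (b - 4)*(b - 5)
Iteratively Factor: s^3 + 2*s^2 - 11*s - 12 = (s + 1)*(s^2 + s - 12) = (s - 3)*(s + 1)*(s + 4)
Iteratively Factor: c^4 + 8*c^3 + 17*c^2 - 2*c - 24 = (c + 2)*(c^3 + 6*c^2 + 5*c - 12) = (c + 2)*(c + 3)*(c^2 + 3*c - 4) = (c + 2)*(c + 3)*(c + 4)*(c - 1)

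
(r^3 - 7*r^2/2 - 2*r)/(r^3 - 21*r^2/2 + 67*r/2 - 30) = r*(2*r + 1)/(2*r^2 - 13*r + 15)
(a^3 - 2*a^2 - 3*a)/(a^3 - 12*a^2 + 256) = a*(a^2 - 2*a - 3)/(a^3 - 12*a^2 + 256)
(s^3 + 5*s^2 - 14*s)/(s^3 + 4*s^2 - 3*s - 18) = s*(s + 7)/(s^2 + 6*s + 9)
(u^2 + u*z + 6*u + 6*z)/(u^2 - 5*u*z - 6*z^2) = (-u - 6)/(-u + 6*z)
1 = 1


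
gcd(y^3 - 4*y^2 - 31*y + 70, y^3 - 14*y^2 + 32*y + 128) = 1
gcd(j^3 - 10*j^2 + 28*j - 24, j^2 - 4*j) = 1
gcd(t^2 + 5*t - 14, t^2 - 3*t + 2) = t - 2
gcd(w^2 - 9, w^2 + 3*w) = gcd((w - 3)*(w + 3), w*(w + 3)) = w + 3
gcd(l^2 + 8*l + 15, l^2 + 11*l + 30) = l + 5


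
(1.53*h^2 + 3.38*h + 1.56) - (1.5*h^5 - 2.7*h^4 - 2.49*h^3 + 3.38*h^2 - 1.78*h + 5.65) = -1.5*h^5 + 2.7*h^4 + 2.49*h^3 - 1.85*h^2 + 5.16*h - 4.09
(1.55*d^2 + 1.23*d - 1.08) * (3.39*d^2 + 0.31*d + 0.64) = 5.2545*d^4 + 4.6502*d^3 - 2.2879*d^2 + 0.4524*d - 0.6912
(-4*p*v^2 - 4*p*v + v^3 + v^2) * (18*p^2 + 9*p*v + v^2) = -72*p^3*v^2 - 72*p^3*v - 18*p^2*v^3 - 18*p^2*v^2 + 5*p*v^4 + 5*p*v^3 + v^5 + v^4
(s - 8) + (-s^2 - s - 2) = -s^2 - 10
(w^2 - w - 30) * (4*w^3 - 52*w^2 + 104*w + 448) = 4*w^5 - 56*w^4 + 36*w^3 + 1904*w^2 - 3568*w - 13440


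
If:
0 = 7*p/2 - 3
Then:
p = 6/7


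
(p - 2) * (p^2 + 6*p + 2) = p^3 + 4*p^2 - 10*p - 4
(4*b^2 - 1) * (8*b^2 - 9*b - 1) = 32*b^4 - 36*b^3 - 12*b^2 + 9*b + 1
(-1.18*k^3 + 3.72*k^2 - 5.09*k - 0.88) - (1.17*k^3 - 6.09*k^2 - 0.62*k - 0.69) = -2.35*k^3 + 9.81*k^2 - 4.47*k - 0.19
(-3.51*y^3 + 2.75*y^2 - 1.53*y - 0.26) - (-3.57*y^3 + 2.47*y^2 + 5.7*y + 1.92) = 0.0600000000000001*y^3 + 0.28*y^2 - 7.23*y - 2.18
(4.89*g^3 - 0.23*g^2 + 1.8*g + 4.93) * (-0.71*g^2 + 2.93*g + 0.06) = -3.4719*g^5 + 14.491*g^4 - 1.6585*g^3 + 1.7599*g^2 + 14.5529*g + 0.2958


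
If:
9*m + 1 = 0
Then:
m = -1/9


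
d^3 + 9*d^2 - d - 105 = (d - 3)*(d + 5)*(d + 7)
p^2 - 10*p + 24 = (p - 6)*(p - 4)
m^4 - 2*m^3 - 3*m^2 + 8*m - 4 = (m - 2)*(m - 1)^2*(m + 2)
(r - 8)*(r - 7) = r^2 - 15*r + 56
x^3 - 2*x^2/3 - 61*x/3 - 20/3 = (x - 5)*(x + 1/3)*(x + 4)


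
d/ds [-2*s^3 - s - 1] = -6*s^2 - 1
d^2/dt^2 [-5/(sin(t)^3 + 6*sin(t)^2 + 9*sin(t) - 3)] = 15*(3*sin(t)^6 + 22*sin(t)^5 + 50*sin(t)^4 + 31*sin(t)^3 - 39*sin(t)^2 - 105*sin(t) - 66)/(sin(t)^3 + 6*sin(t)^2 + 9*sin(t) - 3)^3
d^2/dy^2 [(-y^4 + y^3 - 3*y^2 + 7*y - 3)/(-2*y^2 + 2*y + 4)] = (y^6 - 3*y^5 - 3*y^4 + 9*y^3 + 45*y^2 - 63*y + 35)/(y^6 - 3*y^5 - 3*y^4 + 11*y^3 + 6*y^2 - 12*y - 8)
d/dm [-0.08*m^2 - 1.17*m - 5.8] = -0.16*m - 1.17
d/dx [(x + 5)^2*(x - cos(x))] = (x + 5)*(2*x + (x + 5)*(sin(x) + 1) - 2*cos(x))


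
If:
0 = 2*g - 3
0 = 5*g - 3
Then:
No Solution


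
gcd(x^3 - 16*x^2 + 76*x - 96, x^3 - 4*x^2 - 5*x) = 1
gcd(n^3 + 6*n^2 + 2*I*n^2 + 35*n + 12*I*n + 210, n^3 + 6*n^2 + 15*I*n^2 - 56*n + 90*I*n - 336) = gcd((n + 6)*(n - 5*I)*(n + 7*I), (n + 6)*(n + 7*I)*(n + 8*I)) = n^2 + n*(6 + 7*I) + 42*I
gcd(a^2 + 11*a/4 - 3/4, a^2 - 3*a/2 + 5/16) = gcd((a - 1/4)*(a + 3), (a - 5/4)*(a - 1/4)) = a - 1/4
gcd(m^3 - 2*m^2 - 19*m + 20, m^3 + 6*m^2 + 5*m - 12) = m^2 + 3*m - 4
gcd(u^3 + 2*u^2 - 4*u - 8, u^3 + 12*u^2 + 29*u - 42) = 1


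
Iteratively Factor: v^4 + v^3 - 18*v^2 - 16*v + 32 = (v - 1)*(v^3 + 2*v^2 - 16*v - 32) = (v - 1)*(v + 4)*(v^2 - 2*v - 8) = (v - 4)*(v - 1)*(v + 4)*(v + 2)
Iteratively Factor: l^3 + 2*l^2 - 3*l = (l - 1)*(l^2 + 3*l) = (l - 1)*(l + 3)*(l)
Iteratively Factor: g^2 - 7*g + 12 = (g - 3)*(g - 4)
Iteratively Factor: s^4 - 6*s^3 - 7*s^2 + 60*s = (s - 5)*(s^3 - s^2 - 12*s) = s*(s - 5)*(s^2 - s - 12) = s*(s - 5)*(s + 3)*(s - 4)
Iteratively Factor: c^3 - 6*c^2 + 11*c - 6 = (c - 3)*(c^2 - 3*c + 2) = (c - 3)*(c - 2)*(c - 1)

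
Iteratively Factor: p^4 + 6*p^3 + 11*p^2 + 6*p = (p + 3)*(p^3 + 3*p^2 + 2*p) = (p + 2)*(p + 3)*(p^2 + p) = (p + 1)*(p + 2)*(p + 3)*(p)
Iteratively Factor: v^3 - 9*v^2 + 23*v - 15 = (v - 1)*(v^2 - 8*v + 15) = (v - 3)*(v - 1)*(v - 5)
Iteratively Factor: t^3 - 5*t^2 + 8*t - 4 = (t - 2)*(t^2 - 3*t + 2) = (t - 2)^2*(t - 1)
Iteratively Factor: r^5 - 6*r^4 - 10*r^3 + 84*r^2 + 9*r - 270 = (r + 2)*(r^4 - 8*r^3 + 6*r^2 + 72*r - 135) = (r + 2)*(r + 3)*(r^3 - 11*r^2 + 39*r - 45) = (r - 3)*(r + 2)*(r + 3)*(r^2 - 8*r + 15) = (r - 5)*(r - 3)*(r + 2)*(r + 3)*(r - 3)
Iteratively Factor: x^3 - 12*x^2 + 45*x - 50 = (x - 5)*(x^2 - 7*x + 10) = (x - 5)^2*(x - 2)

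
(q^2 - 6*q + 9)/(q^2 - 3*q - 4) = (-q^2 + 6*q - 9)/(-q^2 + 3*q + 4)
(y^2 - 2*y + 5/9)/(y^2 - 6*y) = (y^2 - 2*y + 5/9)/(y*(y - 6))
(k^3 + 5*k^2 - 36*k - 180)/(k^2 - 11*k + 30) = (k^2 + 11*k + 30)/(k - 5)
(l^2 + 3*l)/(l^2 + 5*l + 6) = l/(l + 2)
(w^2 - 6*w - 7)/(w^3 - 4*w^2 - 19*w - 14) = 1/(w + 2)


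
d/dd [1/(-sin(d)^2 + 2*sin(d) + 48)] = 2*(sin(d) - 1)*cos(d)/((sin(d) - 8)^2*(sin(d) + 6)^2)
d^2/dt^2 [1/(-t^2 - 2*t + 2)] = 2*(t^2 + 2*t - 4*(t + 1)^2 - 2)/(t^2 + 2*t - 2)^3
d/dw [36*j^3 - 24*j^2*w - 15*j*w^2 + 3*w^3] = -24*j^2 - 30*j*w + 9*w^2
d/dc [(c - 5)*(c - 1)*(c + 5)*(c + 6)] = 4*c^3 + 15*c^2 - 62*c - 125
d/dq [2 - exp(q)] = -exp(q)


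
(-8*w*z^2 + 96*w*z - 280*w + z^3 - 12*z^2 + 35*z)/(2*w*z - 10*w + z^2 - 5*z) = (-8*w*z + 56*w + z^2 - 7*z)/(2*w + z)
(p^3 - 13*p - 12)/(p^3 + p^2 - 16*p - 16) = (p + 3)/(p + 4)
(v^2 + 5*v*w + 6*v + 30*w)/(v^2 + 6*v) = (v + 5*w)/v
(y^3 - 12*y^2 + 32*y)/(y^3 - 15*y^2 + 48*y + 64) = y*(y - 4)/(y^2 - 7*y - 8)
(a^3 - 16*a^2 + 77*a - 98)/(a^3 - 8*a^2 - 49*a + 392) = (a^2 - 9*a + 14)/(a^2 - a - 56)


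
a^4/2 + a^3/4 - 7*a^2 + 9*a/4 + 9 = (a/2 + 1/2)*(a - 3)*(a - 3/2)*(a + 4)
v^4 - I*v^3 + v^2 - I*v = v*(v - I)^2*(v + I)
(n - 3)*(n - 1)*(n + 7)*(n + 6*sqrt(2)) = n^4 + 3*n^3 + 6*sqrt(2)*n^3 - 25*n^2 + 18*sqrt(2)*n^2 - 150*sqrt(2)*n + 21*n + 126*sqrt(2)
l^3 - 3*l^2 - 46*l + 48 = (l - 8)*(l - 1)*(l + 6)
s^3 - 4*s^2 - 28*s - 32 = (s - 8)*(s + 2)^2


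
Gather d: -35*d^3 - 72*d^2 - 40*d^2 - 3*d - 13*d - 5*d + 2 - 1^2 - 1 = -35*d^3 - 112*d^2 - 21*d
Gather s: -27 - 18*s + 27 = -18*s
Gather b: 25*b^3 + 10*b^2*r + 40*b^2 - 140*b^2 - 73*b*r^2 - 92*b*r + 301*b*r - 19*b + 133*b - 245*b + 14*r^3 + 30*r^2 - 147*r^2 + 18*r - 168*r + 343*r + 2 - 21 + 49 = 25*b^3 + b^2*(10*r - 100) + b*(-73*r^2 + 209*r - 131) + 14*r^3 - 117*r^2 + 193*r + 30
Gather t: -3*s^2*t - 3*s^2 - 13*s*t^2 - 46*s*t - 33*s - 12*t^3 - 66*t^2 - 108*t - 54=-3*s^2 - 33*s - 12*t^3 + t^2*(-13*s - 66) + t*(-3*s^2 - 46*s - 108) - 54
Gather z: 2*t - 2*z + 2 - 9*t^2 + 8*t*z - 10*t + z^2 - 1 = -9*t^2 - 8*t + z^2 + z*(8*t - 2) + 1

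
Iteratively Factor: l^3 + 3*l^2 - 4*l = (l + 4)*(l^2 - l) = (l - 1)*(l + 4)*(l)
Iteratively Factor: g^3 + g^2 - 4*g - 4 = (g + 1)*(g^2 - 4) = (g + 1)*(g + 2)*(g - 2)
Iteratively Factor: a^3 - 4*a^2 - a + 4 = (a + 1)*(a^2 - 5*a + 4) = (a - 4)*(a + 1)*(a - 1)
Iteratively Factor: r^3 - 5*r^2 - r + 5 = (r + 1)*(r^2 - 6*r + 5) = (r - 1)*(r + 1)*(r - 5)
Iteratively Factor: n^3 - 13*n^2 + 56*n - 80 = (n - 5)*(n^2 - 8*n + 16) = (n - 5)*(n - 4)*(n - 4)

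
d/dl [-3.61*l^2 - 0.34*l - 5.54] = -7.22*l - 0.34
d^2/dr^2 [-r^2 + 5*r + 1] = -2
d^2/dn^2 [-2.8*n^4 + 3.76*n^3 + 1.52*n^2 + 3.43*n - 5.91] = -33.6*n^2 + 22.56*n + 3.04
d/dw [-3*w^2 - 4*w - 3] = -6*w - 4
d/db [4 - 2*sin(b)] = -2*cos(b)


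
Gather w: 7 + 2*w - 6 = 2*w + 1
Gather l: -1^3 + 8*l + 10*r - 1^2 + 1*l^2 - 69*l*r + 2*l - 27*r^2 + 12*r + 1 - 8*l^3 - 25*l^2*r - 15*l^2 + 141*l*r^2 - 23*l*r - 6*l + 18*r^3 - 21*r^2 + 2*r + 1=-8*l^3 + l^2*(-25*r - 14) + l*(141*r^2 - 92*r + 4) + 18*r^3 - 48*r^2 + 24*r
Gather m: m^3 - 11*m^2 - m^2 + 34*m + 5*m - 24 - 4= m^3 - 12*m^2 + 39*m - 28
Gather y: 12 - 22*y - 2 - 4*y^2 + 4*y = -4*y^2 - 18*y + 10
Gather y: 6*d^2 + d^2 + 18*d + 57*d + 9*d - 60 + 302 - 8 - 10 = 7*d^2 + 84*d + 224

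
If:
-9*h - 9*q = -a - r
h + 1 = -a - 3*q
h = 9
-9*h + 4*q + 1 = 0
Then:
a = -70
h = 9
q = 20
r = 331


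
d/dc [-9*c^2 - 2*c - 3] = -18*c - 2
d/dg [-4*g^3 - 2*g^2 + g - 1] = -12*g^2 - 4*g + 1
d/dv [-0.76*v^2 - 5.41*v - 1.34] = -1.52*v - 5.41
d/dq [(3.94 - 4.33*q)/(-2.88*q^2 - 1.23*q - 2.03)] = (-12.4704*q^2 + 22.6944*q + 13.6361)/(8.2944*q^4 + 7.0848*q^3 + 13.2057*q^2 + 4.9938*q + 4.1209)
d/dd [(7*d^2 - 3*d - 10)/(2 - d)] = (-7*d^2 + 28*d - 16)/(d^2 - 4*d + 4)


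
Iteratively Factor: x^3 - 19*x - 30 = (x + 2)*(x^2 - 2*x - 15) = (x - 5)*(x + 2)*(x + 3)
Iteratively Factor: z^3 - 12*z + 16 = (z - 2)*(z^2 + 2*z - 8) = (z - 2)^2*(z + 4)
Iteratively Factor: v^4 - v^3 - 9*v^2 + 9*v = (v)*(v^3 - v^2 - 9*v + 9) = v*(v + 3)*(v^2 - 4*v + 3) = v*(v - 3)*(v + 3)*(v - 1)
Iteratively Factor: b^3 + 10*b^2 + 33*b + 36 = (b + 4)*(b^2 + 6*b + 9) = (b + 3)*(b + 4)*(b + 3)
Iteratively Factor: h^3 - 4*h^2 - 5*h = (h)*(h^2 - 4*h - 5) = h*(h + 1)*(h - 5)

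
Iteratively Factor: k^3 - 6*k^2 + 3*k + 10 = (k - 2)*(k^2 - 4*k - 5) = (k - 2)*(k + 1)*(k - 5)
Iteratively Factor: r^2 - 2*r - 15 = (r - 5)*(r + 3)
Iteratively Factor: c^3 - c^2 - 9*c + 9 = (c + 3)*(c^2 - 4*c + 3) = (c - 1)*(c + 3)*(c - 3)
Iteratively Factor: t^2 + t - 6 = (t - 2)*(t + 3)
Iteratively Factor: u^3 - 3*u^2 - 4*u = (u - 4)*(u^2 + u) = (u - 4)*(u + 1)*(u)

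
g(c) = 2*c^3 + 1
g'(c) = 6*c^2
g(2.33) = 26.30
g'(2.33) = 32.57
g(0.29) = 1.05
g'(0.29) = 0.50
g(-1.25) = -2.91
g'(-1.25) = 9.38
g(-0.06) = 1.00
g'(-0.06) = 0.02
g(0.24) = 1.03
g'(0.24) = 0.35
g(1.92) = 15.16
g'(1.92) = 22.12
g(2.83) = 46.33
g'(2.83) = 48.05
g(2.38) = 27.96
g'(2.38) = 33.99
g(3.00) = 55.00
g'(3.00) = 54.00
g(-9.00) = -1457.00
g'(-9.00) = 486.00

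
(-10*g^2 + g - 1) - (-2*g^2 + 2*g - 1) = -8*g^2 - g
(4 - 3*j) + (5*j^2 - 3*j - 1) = 5*j^2 - 6*j + 3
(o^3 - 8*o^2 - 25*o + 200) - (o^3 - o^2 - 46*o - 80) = -7*o^2 + 21*o + 280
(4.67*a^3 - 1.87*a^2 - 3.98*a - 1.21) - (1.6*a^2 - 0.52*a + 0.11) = 4.67*a^3 - 3.47*a^2 - 3.46*a - 1.32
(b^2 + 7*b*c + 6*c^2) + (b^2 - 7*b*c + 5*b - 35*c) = 2*b^2 + 5*b + 6*c^2 - 35*c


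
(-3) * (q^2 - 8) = 24 - 3*q^2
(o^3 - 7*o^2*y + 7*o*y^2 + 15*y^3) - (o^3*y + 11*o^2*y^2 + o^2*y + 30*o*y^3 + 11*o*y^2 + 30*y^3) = -o^3*y + o^3 - 11*o^2*y^2 - 8*o^2*y - 30*o*y^3 - 4*o*y^2 - 15*y^3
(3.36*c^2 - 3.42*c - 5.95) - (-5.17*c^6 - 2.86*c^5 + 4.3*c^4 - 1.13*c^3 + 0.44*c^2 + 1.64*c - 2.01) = 5.17*c^6 + 2.86*c^5 - 4.3*c^4 + 1.13*c^3 + 2.92*c^2 - 5.06*c - 3.94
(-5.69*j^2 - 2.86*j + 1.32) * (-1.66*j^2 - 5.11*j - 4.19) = 9.4454*j^4 + 33.8235*j^3 + 36.2645*j^2 + 5.2382*j - 5.5308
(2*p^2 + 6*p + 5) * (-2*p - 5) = -4*p^3 - 22*p^2 - 40*p - 25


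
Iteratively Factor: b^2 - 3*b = (b)*(b - 3)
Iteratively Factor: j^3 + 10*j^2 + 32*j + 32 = (j + 4)*(j^2 + 6*j + 8) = (j + 4)^2*(j + 2)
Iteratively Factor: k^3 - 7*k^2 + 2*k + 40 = (k - 4)*(k^2 - 3*k - 10) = (k - 5)*(k - 4)*(k + 2)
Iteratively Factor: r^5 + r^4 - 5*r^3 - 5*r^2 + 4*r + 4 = (r + 2)*(r^4 - r^3 - 3*r^2 + r + 2) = (r + 1)*(r + 2)*(r^3 - 2*r^2 - r + 2) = (r - 1)*(r + 1)*(r + 2)*(r^2 - r - 2) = (r - 2)*(r - 1)*(r + 1)*(r + 2)*(r + 1)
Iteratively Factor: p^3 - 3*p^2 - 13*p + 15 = (p + 3)*(p^2 - 6*p + 5) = (p - 5)*(p + 3)*(p - 1)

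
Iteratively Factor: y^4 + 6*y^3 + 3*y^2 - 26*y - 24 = (y + 4)*(y^3 + 2*y^2 - 5*y - 6) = (y + 1)*(y + 4)*(y^2 + y - 6) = (y - 2)*(y + 1)*(y + 4)*(y + 3)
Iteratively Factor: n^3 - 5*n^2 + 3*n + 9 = (n - 3)*(n^2 - 2*n - 3) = (n - 3)*(n + 1)*(n - 3)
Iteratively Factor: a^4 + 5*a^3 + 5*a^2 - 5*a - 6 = (a + 1)*(a^3 + 4*a^2 + a - 6) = (a + 1)*(a + 2)*(a^2 + 2*a - 3) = (a - 1)*(a + 1)*(a + 2)*(a + 3)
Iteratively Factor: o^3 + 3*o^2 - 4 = (o + 2)*(o^2 + o - 2) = (o - 1)*(o + 2)*(o + 2)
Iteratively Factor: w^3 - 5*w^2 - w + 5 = (w - 5)*(w^2 - 1) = (w - 5)*(w + 1)*(w - 1)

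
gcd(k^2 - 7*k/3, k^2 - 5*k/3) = k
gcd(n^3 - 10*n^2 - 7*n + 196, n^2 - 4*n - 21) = n - 7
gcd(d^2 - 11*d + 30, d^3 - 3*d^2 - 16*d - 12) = d - 6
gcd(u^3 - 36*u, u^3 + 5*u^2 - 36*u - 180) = u^2 - 36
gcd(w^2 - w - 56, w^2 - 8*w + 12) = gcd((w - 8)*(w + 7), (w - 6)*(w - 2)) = 1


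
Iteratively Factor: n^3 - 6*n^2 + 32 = (n - 4)*(n^2 - 2*n - 8) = (n - 4)*(n + 2)*(n - 4)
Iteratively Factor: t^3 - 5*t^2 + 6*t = (t)*(t^2 - 5*t + 6) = t*(t - 2)*(t - 3)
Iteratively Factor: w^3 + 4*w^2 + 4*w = (w)*(w^2 + 4*w + 4) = w*(w + 2)*(w + 2)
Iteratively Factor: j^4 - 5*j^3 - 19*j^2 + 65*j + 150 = (j - 5)*(j^3 - 19*j - 30) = (j - 5)^2*(j^2 + 5*j + 6) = (j - 5)^2*(j + 2)*(j + 3)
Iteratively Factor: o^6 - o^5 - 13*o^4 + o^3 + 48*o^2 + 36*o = (o + 2)*(o^5 - 3*o^4 - 7*o^3 + 15*o^2 + 18*o) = o*(o + 2)*(o^4 - 3*o^3 - 7*o^2 + 15*o + 18) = o*(o - 3)*(o + 2)*(o^3 - 7*o - 6) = o*(o - 3)*(o + 2)^2*(o^2 - 2*o - 3) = o*(o - 3)^2*(o + 2)^2*(o + 1)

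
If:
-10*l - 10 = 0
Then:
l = -1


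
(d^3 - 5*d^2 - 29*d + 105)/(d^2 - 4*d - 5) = (-d^3 + 5*d^2 + 29*d - 105)/(-d^2 + 4*d + 5)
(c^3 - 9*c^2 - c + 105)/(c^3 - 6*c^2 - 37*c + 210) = (c + 3)/(c + 6)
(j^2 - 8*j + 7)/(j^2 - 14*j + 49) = (j - 1)/(j - 7)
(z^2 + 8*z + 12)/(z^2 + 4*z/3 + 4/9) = 9*(z^2 + 8*z + 12)/(9*z^2 + 12*z + 4)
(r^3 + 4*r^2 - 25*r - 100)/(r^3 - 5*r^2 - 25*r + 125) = (r + 4)/(r - 5)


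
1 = 1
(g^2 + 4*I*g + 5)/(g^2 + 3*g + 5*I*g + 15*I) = (g - I)/(g + 3)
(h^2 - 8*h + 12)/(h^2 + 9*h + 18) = (h^2 - 8*h + 12)/(h^2 + 9*h + 18)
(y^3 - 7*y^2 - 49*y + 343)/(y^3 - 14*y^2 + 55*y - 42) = (y^2 - 49)/(y^2 - 7*y + 6)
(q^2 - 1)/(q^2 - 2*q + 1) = (q + 1)/(q - 1)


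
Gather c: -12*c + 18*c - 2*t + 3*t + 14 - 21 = 6*c + t - 7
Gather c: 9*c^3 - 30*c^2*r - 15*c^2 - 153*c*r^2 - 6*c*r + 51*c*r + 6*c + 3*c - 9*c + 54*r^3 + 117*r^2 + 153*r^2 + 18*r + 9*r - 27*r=9*c^3 + c^2*(-30*r - 15) + c*(-153*r^2 + 45*r) + 54*r^3 + 270*r^2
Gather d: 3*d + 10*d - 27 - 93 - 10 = 13*d - 130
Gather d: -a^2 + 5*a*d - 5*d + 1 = -a^2 + d*(5*a - 5) + 1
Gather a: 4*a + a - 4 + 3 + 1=5*a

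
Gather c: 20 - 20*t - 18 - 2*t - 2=-22*t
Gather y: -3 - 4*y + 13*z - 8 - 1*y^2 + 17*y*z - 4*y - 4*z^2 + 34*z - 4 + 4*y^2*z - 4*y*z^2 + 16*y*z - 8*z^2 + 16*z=y^2*(4*z - 1) + y*(-4*z^2 + 33*z - 8) - 12*z^2 + 63*z - 15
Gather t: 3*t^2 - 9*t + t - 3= 3*t^2 - 8*t - 3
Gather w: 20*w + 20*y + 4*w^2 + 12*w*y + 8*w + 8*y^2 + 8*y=4*w^2 + w*(12*y + 28) + 8*y^2 + 28*y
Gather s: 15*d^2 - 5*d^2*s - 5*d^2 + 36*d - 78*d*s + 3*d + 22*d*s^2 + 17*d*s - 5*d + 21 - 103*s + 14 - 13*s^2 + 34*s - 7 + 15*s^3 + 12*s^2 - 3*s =10*d^2 + 34*d + 15*s^3 + s^2*(22*d - 1) + s*(-5*d^2 - 61*d - 72) + 28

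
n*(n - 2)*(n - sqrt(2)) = n^3 - 2*n^2 - sqrt(2)*n^2 + 2*sqrt(2)*n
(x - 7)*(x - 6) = x^2 - 13*x + 42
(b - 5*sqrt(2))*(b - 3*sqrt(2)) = b^2 - 8*sqrt(2)*b + 30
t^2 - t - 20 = (t - 5)*(t + 4)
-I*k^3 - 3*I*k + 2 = (k - 2*I)*(k + I)*(-I*k + 1)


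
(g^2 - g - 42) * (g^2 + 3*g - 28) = g^4 + 2*g^3 - 73*g^2 - 98*g + 1176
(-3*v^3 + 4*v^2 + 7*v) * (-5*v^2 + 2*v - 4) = 15*v^5 - 26*v^4 - 15*v^3 - 2*v^2 - 28*v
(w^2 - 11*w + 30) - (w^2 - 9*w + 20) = 10 - 2*w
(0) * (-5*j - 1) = 0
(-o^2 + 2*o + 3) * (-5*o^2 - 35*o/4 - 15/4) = 5*o^4 - 5*o^3/4 - 115*o^2/4 - 135*o/4 - 45/4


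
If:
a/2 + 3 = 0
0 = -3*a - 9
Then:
No Solution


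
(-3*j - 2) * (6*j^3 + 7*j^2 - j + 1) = -18*j^4 - 33*j^3 - 11*j^2 - j - 2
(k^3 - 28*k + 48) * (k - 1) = k^4 - k^3 - 28*k^2 + 76*k - 48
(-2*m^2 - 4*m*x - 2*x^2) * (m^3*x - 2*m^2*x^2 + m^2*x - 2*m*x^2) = -2*m^5*x - 2*m^4*x + 6*m^3*x^3 + 4*m^2*x^4 + 6*m^2*x^3 + 4*m*x^4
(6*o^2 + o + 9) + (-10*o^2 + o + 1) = -4*o^2 + 2*o + 10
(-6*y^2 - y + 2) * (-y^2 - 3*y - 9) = 6*y^4 + 19*y^3 + 55*y^2 + 3*y - 18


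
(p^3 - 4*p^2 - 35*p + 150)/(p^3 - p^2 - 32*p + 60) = (p - 5)/(p - 2)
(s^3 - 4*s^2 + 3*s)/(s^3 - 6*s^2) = (s^2 - 4*s + 3)/(s*(s - 6))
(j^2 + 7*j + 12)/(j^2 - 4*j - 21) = (j + 4)/(j - 7)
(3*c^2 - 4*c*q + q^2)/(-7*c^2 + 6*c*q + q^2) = (-3*c + q)/(7*c + q)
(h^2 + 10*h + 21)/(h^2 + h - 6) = (h + 7)/(h - 2)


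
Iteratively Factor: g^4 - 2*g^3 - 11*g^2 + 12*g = (g - 1)*(g^3 - g^2 - 12*g) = (g - 1)*(g + 3)*(g^2 - 4*g) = (g - 4)*(g - 1)*(g + 3)*(g)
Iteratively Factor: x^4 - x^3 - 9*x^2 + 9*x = (x - 1)*(x^3 - 9*x) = (x - 3)*(x - 1)*(x^2 + 3*x) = (x - 3)*(x - 1)*(x + 3)*(x)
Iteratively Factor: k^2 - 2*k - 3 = (k + 1)*(k - 3)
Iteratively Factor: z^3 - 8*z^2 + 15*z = (z)*(z^2 - 8*z + 15) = z*(z - 3)*(z - 5)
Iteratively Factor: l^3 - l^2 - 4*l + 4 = (l + 2)*(l^2 - 3*l + 2) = (l - 2)*(l + 2)*(l - 1)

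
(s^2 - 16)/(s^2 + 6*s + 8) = (s - 4)/(s + 2)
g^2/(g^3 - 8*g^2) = 1/(g - 8)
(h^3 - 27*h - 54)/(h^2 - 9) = (h^2 - 3*h - 18)/(h - 3)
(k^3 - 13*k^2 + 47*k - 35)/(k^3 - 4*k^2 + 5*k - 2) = (k^2 - 12*k + 35)/(k^2 - 3*k + 2)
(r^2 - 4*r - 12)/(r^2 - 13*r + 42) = (r + 2)/(r - 7)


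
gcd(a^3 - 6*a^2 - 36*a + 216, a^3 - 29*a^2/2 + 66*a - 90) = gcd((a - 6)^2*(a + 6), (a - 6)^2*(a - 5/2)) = a^2 - 12*a + 36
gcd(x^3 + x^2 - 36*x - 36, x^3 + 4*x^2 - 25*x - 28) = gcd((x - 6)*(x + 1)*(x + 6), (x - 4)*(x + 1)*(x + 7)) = x + 1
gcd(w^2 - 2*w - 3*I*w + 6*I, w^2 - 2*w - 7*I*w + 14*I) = w - 2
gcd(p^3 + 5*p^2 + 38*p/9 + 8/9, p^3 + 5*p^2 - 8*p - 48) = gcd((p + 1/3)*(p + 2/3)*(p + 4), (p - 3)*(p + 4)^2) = p + 4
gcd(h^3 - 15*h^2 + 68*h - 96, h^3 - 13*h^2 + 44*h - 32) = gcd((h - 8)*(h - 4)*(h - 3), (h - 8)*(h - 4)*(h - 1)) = h^2 - 12*h + 32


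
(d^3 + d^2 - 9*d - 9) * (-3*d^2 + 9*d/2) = -3*d^5 + 3*d^4/2 + 63*d^3/2 - 27*d^2/2 - 81*d/2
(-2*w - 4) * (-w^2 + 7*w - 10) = 2*w^3 - 10*w^2 - 8*w + 40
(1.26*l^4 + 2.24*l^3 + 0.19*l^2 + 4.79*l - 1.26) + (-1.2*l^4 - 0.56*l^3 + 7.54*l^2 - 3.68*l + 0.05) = 0.0600000000000001*l^4 + 1.68*l^3 + 7.73*l^2 + 1.11*l - 1.21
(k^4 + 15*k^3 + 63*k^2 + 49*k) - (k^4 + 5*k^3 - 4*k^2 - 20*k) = 10*k^3 + 67*k^2 + 69*k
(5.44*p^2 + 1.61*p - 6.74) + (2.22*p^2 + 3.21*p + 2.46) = 7.66*p^2 + 4.82*p - 4.28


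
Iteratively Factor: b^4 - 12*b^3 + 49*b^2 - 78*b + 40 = (b - 1)*(b^3 - 11*b^2 + 38*b - 40) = (b - 4)*(b - 1)*(b^2 - 7*b + 10) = (b - 4)*(b - 2)*(b - 1)*(b - 5)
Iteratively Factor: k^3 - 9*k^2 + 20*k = (k)*(k^2 - 9*k + 20) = k*(k - 5)*(k - 4)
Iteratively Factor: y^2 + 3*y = (y)*(y + 3)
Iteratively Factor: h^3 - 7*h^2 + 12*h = (h - 3)*(h^2 - 4*h) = (h - 4)*(h - 3)*(h)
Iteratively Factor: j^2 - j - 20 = (j + 4)*(j - 5)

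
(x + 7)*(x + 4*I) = x^2 + 7*x + 4*I*x + 28*I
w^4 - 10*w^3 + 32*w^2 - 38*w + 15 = (w - 5)*(w - 3)*(w - 1)^2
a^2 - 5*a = a*(a - 5)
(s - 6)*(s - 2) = s^2 - 8*s + 12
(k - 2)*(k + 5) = k^2 + 3*k - 10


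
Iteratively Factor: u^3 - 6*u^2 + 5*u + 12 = (u - 4)*(u^2 - 2*u - 3) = (u - 4)*(u - 3)*(u + 1)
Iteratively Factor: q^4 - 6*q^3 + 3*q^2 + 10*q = (q - 5)*(q^3 - q^2 - 2*q) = (q - 5)*(q + 1)*(q^2 - 2*q) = q*(q - 5)*(q + 1)*(q - 2)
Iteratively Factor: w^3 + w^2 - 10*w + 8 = (w + 4)*(w^2 - 3*w + 2) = (w - 2)*(w + 4)*(w - 1)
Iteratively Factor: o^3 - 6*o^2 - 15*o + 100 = (o - 5)*(o^2 - o - 20) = (o - 5)*(o + 4)*(o - 5)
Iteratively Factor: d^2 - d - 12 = (d + 3)*(d - 4)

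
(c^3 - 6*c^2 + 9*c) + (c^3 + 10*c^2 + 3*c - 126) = 2*c^3 + 4*c^2 + 12*c - 126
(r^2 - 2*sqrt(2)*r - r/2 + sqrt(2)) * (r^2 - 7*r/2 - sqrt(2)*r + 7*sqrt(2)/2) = r^4 - 3*sqrt(2)*r^3 - 4*r^3 + 23*r^2/4 + 12*sqrt(2)*r^2 - 16*r - 21*sqrt(2)*r/4 + 7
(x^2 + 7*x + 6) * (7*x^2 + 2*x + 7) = 7*x^4 + 51*x^3 + 63*x^2 + 61*x + 42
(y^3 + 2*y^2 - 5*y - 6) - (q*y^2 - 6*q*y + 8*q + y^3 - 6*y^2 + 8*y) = -q*y^2 + 6*q*y - 8*q + 8*y^2 - 13*y - 6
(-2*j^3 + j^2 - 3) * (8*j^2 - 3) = -16*j^5 + 8*j^4 + 6*j^3 - 27*j^2 + 9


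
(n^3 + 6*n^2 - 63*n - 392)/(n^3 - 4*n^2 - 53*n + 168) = (n + 7)/(n - 3)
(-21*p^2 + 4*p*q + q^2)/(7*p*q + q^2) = (-3*p + q)/q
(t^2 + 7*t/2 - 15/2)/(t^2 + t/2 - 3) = (t + 5)/(t + 2)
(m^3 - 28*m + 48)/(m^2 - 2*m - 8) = (m^2 + 4*m - 12)/(m + 2)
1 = 1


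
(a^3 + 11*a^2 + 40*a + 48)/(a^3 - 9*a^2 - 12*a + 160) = (a^2 + 7*a + 12)/(a^2 - 13*a + 40)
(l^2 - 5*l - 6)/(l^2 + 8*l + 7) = (l - 6)/(l + 7)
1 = 1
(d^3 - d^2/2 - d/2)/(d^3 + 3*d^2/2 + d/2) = (d - 1)/(d + 1)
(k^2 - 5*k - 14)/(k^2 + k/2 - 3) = 2*(k - 7)/(2*k - 3)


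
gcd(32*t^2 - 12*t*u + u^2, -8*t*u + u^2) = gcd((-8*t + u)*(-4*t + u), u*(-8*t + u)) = 8*t - u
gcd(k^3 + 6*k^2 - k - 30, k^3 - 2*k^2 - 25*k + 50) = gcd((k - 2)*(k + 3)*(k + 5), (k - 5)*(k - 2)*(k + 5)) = k^2 + 3*k - 10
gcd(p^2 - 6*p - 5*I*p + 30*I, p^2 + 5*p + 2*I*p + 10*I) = 1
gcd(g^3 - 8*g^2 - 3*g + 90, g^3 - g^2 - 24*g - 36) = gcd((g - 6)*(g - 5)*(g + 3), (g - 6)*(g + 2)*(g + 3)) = g^2 - 3*g - 18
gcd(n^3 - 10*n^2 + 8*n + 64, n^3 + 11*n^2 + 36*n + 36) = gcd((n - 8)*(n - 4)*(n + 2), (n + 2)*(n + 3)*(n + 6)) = n + 2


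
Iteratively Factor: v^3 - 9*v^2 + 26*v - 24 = (v - 4)*(v^2 - 5*v + 6) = (v - 4)*(v - 2)*(v - 3)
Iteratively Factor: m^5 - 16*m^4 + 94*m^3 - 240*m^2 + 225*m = (m - 5)*(m^4 - 11*m^3 + 39*m^2 - 45*m) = (m - 5)*(m - 3)*(m^3 - 8*m^2 + 15*m) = (m - 5)^2*(m - 3)*(m^2 - 3*m) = (m - 5)^2*(m - 3)^2*(m)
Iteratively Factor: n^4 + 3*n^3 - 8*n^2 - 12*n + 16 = (n - 2)*(n^3 + 5*n^2 + 2*n - 8) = (n - 2)*(n + 4)*(n^2 + n - 2) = (n - 2)*(n - 1)*(n + 4)*(n + 2)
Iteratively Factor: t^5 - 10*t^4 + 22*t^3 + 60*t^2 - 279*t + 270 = (t - 3)*(t^4 - 7*t^3 + t^2 + 63*t - 90) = (t - 3)*(t - 2)*(t^3 - 5*t^2 - 9*t + 45) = (t - 5)*(t - 3)*(t - 2)*(t^2 - 9) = (t - 5)*(t - 3)*(t - 2)*(t + 3)*(t - 3)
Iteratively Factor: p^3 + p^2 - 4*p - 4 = (p - 2)*(p^2 + 3*p + 2) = (p - 2)*(p + 2)*(p + 1)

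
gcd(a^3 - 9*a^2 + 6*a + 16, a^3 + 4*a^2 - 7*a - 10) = a^2 - a - 2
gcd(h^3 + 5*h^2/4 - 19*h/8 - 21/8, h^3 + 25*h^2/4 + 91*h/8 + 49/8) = h^2 + 11*h/4 + 7/4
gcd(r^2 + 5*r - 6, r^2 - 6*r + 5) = r - 1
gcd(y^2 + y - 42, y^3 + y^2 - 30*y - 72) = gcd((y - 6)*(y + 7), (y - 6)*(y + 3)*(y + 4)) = y - 6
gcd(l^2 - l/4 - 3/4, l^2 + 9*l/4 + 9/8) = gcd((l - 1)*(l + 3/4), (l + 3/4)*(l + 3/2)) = l + 3/4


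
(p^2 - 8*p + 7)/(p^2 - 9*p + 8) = (p - 7)/(p - 8)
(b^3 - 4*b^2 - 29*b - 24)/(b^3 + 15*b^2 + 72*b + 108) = (b^2 - 7*b - 8)/(b^2 + 12*b + 36)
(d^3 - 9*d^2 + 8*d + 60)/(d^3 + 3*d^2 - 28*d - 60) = (d - 6)/(d + 6)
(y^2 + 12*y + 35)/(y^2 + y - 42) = (y + 5)/(y - 6)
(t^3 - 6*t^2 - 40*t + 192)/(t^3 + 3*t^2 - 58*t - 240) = (t - 4)/(t + 5)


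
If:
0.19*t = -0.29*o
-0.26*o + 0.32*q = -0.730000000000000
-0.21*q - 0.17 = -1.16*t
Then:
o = 0.16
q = -2.15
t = -0.24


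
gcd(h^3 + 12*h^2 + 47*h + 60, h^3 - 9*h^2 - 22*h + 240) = h + 5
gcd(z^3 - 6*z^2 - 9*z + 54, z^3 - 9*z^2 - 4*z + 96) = z + 3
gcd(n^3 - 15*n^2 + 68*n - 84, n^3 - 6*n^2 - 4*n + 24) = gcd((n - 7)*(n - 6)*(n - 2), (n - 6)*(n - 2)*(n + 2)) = n^2 - 8*n + 12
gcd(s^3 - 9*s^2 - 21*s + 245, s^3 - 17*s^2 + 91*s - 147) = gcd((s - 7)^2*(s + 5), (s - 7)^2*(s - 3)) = s^2 - 14*s + 49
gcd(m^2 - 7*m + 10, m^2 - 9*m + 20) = m - 5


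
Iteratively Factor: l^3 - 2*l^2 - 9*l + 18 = (l + 3)*(l^2 - 5*l + 6) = (l - 3)*(l + 3)*(l - 2)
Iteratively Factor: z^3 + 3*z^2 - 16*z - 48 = (z + 3)*(z^2 - 16) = (z - 4)*(z + 3)*(z + 4)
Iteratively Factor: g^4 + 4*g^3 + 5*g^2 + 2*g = (g + 1)*(g^3 + 3*g^2 + 2*g) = (g + 1)*(g + 2)*(g^2 + g) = (g + 1)^2*(g + 2)*(g)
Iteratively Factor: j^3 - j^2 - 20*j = (j)*(j^2 - j - 20) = j*(j - 5)*(j + 4)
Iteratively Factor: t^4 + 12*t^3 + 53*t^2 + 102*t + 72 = (t + 3)*(t^3 + 9*t^2 + 26*t + 24) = (t + 3)*(t + 4)*(t^2 + 5*t + 6) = (t + 3)^2*(t + 4)*(t + 2)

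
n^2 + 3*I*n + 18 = (n - 3*I)*(n + 6*I)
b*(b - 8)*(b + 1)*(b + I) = b^4 - 7*b^3 + I*b^3 - 8*b^2 - 7*I*b^2 - 8*I*b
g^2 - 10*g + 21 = (g - 7)*(g - 3)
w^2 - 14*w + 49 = (w - 7)^2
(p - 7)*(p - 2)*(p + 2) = p^3 - 7*p^2 - 4*p + 28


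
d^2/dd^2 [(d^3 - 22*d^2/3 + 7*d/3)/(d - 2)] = 2*(3*d^3 - 18*d^2 + 36*d - 74)/(3*(d^3 - 6*d^2 + 12*d - 8))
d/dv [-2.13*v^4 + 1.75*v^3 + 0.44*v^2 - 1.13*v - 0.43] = -8.52*v^3 + 5.25*v^2 + 0.88*v - 1.13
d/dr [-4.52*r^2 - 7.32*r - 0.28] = -9.04*r - 7.32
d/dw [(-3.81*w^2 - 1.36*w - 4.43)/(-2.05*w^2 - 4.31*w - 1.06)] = (13.6331*w^2 - 10.0858*w - 17.6517)/(4.2025*w^4 + 17.671*w^3 + 22.9221*w^2 + 9.1372*w + 1.1236)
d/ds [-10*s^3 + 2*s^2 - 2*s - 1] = -30*s^2 + 4*s - 2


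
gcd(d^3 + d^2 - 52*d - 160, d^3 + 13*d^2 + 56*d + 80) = d^2 + 9*d + 20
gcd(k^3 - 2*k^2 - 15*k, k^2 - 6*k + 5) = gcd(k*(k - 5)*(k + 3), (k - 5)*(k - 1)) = k - 5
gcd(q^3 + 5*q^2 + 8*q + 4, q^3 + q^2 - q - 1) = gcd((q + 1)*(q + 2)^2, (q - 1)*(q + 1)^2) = q + 1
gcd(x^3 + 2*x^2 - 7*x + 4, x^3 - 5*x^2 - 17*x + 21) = x - 1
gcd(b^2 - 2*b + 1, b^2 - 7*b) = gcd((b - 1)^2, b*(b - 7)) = 1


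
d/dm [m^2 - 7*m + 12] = 2*m - 7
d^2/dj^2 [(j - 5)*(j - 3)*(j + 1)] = 6*j - 14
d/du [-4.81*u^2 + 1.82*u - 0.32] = 1.82 - 9.62*u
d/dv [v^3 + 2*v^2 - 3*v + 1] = 3*v^2 + 4*v - 3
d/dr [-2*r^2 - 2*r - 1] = -4*r - 2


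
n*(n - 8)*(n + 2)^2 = n^4 - 4*n^3 - 28*n^2 - 32*n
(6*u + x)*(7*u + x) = 42*u^2 + 13*u*x + x^2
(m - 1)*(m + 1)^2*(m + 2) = m^4 + 3*m^3 + m^2 - 3*m - 2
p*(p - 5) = p^2 - 5*p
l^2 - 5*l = l*(l - 5)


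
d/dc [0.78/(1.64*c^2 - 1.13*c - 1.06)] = (0.8814 - 2.5584*c)/(-1.64*c^2 + 1.13*c + 1.06)^2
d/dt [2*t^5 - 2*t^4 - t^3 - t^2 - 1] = t*(10*t^3 - 8*t^2 - 3*t - 2)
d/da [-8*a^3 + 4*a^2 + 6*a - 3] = -24*a^2 + 8*a + 6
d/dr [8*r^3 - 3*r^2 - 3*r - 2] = 24*r^2 - 6*r - 3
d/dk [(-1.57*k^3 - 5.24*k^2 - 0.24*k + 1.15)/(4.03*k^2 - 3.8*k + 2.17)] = (-6.3271*k^4 + 11.932*k^3 + 10.6585*k^2 - 32.0106*k + 3.8492)/(16.2409*k^4 - 30.628*k^3 + 31.9302*k^2 - 16.492*k + 4.7089)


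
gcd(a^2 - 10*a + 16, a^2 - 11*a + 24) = a - 8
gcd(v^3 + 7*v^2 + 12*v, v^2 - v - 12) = v + 3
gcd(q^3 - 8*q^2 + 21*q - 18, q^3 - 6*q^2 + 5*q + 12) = q - 3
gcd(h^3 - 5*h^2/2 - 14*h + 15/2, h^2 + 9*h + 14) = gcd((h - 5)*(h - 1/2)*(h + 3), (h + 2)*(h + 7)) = 1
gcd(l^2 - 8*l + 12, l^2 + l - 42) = l - 6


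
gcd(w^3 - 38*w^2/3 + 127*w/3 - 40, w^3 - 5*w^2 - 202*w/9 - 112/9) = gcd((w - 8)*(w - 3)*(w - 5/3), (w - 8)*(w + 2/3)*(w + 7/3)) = w - 8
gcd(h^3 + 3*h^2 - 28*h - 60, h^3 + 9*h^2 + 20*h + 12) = h^2 + 8*h + 12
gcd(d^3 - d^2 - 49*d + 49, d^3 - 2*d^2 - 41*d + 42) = d^2 - 8*d + 7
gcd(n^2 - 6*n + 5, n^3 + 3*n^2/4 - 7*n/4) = n - 1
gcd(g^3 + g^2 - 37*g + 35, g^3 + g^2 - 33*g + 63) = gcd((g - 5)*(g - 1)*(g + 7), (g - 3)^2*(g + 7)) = g + 7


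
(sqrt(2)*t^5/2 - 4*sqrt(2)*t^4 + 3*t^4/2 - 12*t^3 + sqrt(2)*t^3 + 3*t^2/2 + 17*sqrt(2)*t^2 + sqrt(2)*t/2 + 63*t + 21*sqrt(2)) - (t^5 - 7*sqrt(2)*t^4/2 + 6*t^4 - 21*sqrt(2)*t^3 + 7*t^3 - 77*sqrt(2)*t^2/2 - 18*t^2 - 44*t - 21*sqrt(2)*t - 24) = -t^5 + sqrt(2)*t^5/2 - 9*t^4/2 - sqrt(2)*t^4/2 - 19*t^3 + 22*sqrt(2)*t^3 + 39*t^2/2 + 111*sqrt(2)*t^2/2 + 43*sqrt(2)*t/2 + 107*t + 24 + 21*sqrt(2)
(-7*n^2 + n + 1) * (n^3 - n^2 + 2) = -7*n^5 + 8*n^4 - 15*n^2 + 2*n + 2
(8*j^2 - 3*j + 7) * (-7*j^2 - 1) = -56*j^4 + 21*j^3 - 57*j^2 + 3*j - 7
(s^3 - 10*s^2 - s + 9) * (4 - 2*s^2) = -2*s^5 + 20*s^4 + 6*s^3 - 58*s^2 - 4*s + 36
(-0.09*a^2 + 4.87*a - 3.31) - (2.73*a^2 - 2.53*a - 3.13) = -2.82*a^2 + 7.4*a - 0.18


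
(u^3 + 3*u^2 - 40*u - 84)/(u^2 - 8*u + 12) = (u^2 + 9*u + 14)/(u - 2)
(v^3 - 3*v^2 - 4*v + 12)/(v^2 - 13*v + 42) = (v^3 - 3*v^2 - 4*v + 12)/(v^2 - 13*v + 42)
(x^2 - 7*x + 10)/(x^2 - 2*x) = (x - 5)/x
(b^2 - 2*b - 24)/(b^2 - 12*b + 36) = (b + 4)/(b - 6)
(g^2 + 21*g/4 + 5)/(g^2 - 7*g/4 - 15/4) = (g + 4)/(g - 3)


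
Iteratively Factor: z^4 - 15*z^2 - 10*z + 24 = (z - 1)*(z^3 + z^2 - 14*z - 24) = (z - 1)*(z + 2)*(z^2 - z - 12) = (z - 4)*(z - 1)*(z + 2)*(z + 3)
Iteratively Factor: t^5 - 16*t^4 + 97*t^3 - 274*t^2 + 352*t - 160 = (t - 2)*(t^4 - 14*t^3 + 69*t^2 - 136*t + 80) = (t - 4)*(t - 2)*(t^3 - 10*t^2 + 29*t - 20) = (t - 4)*(t - 2)*(t - 1)*(t^2 - 9*t + 20) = (t - 4)^2*(t - 2)*(t - 1)*(t - 5)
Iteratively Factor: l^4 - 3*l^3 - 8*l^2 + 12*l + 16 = (l + 2)*(l^3 - 5*l^2 + 2*l + 8) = (l + 1)*(l + 2)*(l^2 - 6*l + 8) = (l - 2)*(l + 1)*(l + 2)*(l - 4)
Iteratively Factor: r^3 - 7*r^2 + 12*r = (r - 4)*(r^2 - 3*r) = r*(r - 4)*(r - 3)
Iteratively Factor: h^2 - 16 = (h + 4)*(h - 4)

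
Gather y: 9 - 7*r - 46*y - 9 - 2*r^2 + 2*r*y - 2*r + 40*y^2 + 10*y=-2*r^2 - 9*r + 40*y^2 + y*(2*r - 36)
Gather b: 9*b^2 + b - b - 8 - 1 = 9*b^2 - 9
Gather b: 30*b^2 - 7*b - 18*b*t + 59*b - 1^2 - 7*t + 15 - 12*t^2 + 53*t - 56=30*b^2 + b*(52 - 18*t) - 12*t^2 + 46*t - 42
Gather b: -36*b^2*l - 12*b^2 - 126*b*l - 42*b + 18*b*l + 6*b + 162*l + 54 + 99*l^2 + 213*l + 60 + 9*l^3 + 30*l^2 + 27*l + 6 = b^2*(-36*l - 12) + b*(-108*l - 36) + 9*l^3 + 129*l^2 + 402*l + 120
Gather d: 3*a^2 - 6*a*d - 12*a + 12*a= 3*a^2 - 6*a*d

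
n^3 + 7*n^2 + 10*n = n*(n + 2)*(n + 5)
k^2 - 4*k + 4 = (k - 2)^2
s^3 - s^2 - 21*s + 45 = (s - 3)^2*(s + 5)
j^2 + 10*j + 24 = (j + 4)*(j + 6)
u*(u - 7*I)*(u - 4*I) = u^3 - 11*I*u^2 - 28*u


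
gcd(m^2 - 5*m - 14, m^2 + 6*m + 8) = m + 2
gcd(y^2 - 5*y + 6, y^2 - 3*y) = y - 3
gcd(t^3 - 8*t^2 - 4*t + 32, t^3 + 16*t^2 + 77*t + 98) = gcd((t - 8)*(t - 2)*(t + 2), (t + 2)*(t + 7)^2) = t + 2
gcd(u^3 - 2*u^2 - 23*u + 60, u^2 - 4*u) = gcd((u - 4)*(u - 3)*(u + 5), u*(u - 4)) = u - 4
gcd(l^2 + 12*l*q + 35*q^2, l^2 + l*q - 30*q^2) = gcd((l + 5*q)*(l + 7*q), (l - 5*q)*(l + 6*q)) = 1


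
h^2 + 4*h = h*(h + 4)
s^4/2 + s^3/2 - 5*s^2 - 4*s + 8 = (s/2 + 1)*(s - 1)*(s - 2*sqrt(2))*(s + 2*sqrt(2))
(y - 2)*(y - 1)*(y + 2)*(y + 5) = y^4 + 4*y^3 - 9*y^2 - 16*y + 20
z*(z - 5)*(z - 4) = z^3 - 9*z^2 + 20*z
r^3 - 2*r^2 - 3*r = r*(r - 3)*(r + 1)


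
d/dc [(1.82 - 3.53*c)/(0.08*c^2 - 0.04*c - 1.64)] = (0.2824*c^2 - 0.2912*c + 5.862)/(0.0064*c^4 - 0.0064*c^3 - 0.2608*c^2 + 0.1312*c + 2.6896)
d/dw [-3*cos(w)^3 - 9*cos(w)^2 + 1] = 9*(cos(w) + 2)*sin(w)*cos(w)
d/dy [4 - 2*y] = -2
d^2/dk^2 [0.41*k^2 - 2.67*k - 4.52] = 0.820000000000000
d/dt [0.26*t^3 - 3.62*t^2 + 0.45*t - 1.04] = 0.78*t^2 - 7.24*t + 0.45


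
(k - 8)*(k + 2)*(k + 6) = k^3 - 52*k - 96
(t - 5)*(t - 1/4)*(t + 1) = t^3 - 17*t^2/4 - 4*t + 5/4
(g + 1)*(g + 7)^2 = g^3 + 15*g^2 + 63*g + 49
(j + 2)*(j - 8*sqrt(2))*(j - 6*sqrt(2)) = j^3 - 14*sqrt(2)*j^2 + 2*j^2 - 28*sqrt(2)*j + 96*j + 192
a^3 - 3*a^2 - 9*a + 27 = (a - 3)^2*(a + 3)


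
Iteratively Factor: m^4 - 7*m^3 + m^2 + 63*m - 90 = (m - 2)*(m^3 - 5*m^2 - 9*m + 45) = (m - 3)*(m - 2)*(m^2 - 2*m - 15) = (m - 3)*(m - 2)*(m + 3)*(m - 5)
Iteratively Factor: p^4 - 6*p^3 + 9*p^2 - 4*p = (p - 1)*(p^3 - 5*p^2 + 4*p) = p*(p - 1)*(p^2 - 5*p + 4) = p*(p - 1)^2*(p - 4)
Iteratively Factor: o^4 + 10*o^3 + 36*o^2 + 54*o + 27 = (o + 1)*(o^3 + 9*o^2 + 27*o + 27) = (o + 1)*(o + 3)*(o^2 + 6*o + 9) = (o + 1)*(o + 3)^2*(o + 3)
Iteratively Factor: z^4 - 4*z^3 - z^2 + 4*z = (z - 1)*(z^3 - 3*z^2 - 4*z) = (z - 4)*(z - 1)*(z^2 + z) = (z - 4)*(z - 1)*(z + 1)*(z)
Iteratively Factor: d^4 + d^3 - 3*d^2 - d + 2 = (d - 1)*(d^3 + 2*d^2 - d - 2) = (d - 1)^2*(d^2 + 3*d + 2) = (d - 1)^2*(d + 1)*(d + 2)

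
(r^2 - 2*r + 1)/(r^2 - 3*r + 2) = (r - 1)/(r - 2)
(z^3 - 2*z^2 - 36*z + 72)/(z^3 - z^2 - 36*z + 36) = (z - 2)/(z - 1)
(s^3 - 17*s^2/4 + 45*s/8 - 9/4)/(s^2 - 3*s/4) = s - 7/2 + 3/s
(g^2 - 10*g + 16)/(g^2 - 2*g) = (g - 8)/g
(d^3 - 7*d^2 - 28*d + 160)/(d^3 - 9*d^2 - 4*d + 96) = (d + 5)/(d + 3)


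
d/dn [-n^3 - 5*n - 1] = -3*n^2 - 5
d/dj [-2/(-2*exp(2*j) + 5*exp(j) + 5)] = (10 - 8*exp(j))*exp(j)/(-2*exp(2*j) + 5*exp(j) + 5)^2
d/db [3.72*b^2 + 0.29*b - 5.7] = 7.44*b + 0.29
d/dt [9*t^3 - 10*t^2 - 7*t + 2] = 27*t^2 - 20*t - 7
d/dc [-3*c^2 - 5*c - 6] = -6*c - 5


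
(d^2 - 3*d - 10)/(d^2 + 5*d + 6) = (d - 5)/(d + 3)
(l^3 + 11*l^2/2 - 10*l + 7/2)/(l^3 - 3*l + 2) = (l^2 + 13*l/2 - 7/2)/(l^2 + l - 2)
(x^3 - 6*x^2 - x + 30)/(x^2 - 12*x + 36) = (x^3 - 6*x^2 - x + 30)/(x^2 - 12*x + 36)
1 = 1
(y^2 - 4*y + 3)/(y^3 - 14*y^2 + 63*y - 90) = (y - 1)/(y^2 - 11*y + 30)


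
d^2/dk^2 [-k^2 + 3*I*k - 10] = -2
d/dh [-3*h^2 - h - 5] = -6*h - 1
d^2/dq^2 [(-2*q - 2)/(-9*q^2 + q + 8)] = 4*((-27*q - 8)*(-9*q^2 + q + 8) - (q + 1)*(18*q - 1)^2)/(-9*q^2 + q + 8)^3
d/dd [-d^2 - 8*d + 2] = -2*d - 8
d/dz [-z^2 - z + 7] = -2*z - 1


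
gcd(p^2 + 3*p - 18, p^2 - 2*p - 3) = p - 3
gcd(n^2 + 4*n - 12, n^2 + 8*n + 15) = 1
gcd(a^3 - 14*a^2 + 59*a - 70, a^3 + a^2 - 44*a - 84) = a - 7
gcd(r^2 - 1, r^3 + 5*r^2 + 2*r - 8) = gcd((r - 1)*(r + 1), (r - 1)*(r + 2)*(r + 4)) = r - 1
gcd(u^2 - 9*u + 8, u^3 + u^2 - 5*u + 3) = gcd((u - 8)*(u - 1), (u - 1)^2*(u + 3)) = u - 1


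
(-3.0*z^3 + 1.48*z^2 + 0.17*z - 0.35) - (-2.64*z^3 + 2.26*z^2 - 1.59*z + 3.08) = -0.36*z^3 - 0.78*z^2 + 1.76*z - 3.43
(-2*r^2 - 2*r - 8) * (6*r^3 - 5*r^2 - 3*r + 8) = -12*r^5 - 2*r^4 - 32*r^3 + 30*r^2 + 8*r - 64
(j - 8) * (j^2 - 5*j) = j^3 - 13*j^2 + 40*j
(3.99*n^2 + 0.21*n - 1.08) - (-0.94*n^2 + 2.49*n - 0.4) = 4.93*n^2 - 2.28*n - 0.68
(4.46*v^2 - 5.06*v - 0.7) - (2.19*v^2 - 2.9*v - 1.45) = 2.27*v^2 - 2.16*v + 0.75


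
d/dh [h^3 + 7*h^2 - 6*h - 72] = 3*h^2 + 14*h - 6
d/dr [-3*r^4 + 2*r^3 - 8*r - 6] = -12*r^3 + 6*r^2 - 8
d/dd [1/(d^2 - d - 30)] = (1 - 2*d)/(-d^2 + d + 30)^2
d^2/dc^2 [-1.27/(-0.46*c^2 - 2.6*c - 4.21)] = (-0.537464*c^2 - 3.03784*c + 1.27*(0.92*c + 2.6)*(1.84*c + 5.2) - 4.918964)/(0.46*c^2 + 2.6*c + 4.21)^3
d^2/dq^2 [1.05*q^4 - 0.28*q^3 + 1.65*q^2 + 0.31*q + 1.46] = 12.6*q^2 - 1.68*q + 3.3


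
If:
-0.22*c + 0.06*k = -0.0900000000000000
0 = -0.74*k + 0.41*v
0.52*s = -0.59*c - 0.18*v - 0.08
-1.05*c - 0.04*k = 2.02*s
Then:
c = 0.27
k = -0.52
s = -0.13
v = -0.95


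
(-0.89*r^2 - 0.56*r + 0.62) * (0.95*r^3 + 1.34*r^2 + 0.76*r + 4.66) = -0.8455*r^5 - 1.7246*r^4 - 0.8378*r^3 - 3.7422*r^2 - 2.1384*r + 2.8892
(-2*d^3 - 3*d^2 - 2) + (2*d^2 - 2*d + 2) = -2*d^3 - d^2 - 2*d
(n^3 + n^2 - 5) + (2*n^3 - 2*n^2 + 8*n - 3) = 3*n^3 - n^2 + 8*n - 8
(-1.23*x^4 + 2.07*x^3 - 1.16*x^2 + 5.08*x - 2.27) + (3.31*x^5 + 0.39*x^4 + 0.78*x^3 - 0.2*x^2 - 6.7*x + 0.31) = 3.31*x^5 - 0.84*x^4 + 2.85*x^3 - 1.36*x^2 - 1.62*x - 1.96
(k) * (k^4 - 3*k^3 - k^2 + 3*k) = k^5 - 3*k^4 - k^3 + 3*k^2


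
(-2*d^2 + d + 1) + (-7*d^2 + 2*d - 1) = -9*d^2 + 3*d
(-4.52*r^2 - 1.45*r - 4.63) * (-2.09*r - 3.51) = 9.4468*r^3 + 18.8957*r^2 + 14.7662*r + 16.2513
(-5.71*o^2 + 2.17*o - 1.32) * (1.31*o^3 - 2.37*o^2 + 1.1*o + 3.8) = -7.4801*o^5 + 16.3754*o^4 - 13.1531*o^3 - 16.1826*o^2 + 6.794*o - 5.016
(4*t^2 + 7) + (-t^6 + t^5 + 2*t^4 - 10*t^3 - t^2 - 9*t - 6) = -t^6 + t^5 + 2*t^4 - 10*t^3 + 3*t^2 - 9*t + 1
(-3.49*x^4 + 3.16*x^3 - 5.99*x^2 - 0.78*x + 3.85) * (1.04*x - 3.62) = -3.6296*x^5 + 15.9202*x^4 - 17.6688*x^3 + 20.8726*x^2 + 6.8276*x - 13.937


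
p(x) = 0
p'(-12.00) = 0.00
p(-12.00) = 0.00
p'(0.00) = 0.00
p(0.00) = 0.00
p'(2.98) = 0.00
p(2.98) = 0.00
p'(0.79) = 0.00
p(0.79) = 0.00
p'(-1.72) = 0.00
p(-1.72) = 0.00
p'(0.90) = 0.00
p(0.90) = 0.00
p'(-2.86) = 0.00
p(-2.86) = 0.00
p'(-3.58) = 0.00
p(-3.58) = 0.00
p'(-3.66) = 0.00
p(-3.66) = 0.00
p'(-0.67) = 0.00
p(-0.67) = 0.00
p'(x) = 0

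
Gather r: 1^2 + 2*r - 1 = 2*r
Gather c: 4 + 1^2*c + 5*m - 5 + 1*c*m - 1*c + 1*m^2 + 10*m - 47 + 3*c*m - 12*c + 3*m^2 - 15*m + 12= c*(4*m - 12) + 4*m^2 - 36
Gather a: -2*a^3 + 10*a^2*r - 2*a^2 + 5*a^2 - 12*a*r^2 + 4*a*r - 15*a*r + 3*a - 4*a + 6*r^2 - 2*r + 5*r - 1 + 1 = -2*a^3 + a^2*(10*r + 3) + a*(-12*r^2 - 11*r - 1) + 6*r^2 + 3*r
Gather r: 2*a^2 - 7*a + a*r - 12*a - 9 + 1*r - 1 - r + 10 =2*a^2 + a*r - 19*a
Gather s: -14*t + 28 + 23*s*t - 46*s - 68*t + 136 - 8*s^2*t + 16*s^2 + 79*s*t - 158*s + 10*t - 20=s^2*(16 - 8*t) + s*(102*t - 204) - 72*t + 144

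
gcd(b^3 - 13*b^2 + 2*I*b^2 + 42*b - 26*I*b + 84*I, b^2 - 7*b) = b - 7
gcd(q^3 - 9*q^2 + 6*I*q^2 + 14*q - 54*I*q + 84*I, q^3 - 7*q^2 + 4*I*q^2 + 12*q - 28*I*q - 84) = q^2 + q*(-7 + 6*I) - 42*I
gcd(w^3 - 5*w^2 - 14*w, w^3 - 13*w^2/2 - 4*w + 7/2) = w - 7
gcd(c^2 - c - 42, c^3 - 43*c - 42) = c^2 - c - 42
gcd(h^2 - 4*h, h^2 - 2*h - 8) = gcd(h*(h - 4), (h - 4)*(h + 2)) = h - 4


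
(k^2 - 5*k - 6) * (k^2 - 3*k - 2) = k^4 - 8*k^3 + 7*k^2 + 28*k + 12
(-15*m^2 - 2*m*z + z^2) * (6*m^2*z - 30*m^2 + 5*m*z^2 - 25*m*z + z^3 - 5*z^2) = -90*m^4*z + 450*m^4 - 87*m^3*z^2 + 435*m^3*z - 19*m^2*z^3 + 95*m^2*z^2 + 3*m*z^4 - 15*m*z^3 + z^5 - 5*z^4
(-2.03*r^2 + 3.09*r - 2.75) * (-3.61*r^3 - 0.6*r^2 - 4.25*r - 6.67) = 7.3283*r^5 - 9.9369*r^4 + 16.701*r^3 + 2.0576*r^2 - 8.9228*r + 18.3425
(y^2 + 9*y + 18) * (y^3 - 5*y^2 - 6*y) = y^5 + 4*y^4 - 33*y^3 - 144*y^2 - 108*y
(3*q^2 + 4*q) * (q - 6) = 3*q^3 - 14*q^2 - 24*q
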